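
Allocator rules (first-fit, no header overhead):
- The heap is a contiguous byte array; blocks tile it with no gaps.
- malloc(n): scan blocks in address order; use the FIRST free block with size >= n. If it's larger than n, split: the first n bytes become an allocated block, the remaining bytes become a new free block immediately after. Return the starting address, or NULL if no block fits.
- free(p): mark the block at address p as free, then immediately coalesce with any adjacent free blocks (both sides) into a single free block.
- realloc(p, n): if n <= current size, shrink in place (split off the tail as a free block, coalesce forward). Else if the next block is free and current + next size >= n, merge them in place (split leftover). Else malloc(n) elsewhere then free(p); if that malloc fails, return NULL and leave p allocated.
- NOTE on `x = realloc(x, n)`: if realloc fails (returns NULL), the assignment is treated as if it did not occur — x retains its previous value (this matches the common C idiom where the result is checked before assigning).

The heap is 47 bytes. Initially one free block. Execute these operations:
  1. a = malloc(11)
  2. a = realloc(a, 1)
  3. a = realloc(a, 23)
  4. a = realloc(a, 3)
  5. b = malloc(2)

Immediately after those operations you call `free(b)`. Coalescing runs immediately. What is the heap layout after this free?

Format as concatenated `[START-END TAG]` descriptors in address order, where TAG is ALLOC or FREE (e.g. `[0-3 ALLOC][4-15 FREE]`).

Op 1: a = malloc(11) -> a = 0; heap: [0-10 ALLOC][11-46 FREE]
Op 2: a = realloc(a, 1) -> a = 0; heap: [0-0 ALLOC][1-46 FREE]
Op 3: a = realloc(a, 23) -> a = 0; heap: [0-22 ALLOC][23-46 FREE]
Op 4: a = realloc(a, 3) -> a = 0; heap: [0-2 ALLOC][3-46 FREE]
Op 5: b = malloc(2) -> b = 3; heap: [0-2 ALLOC][3-4 ALLOC][5-46 FREE]
free(b): b = 3 -> block [3-4 ALLOC]; mark free, coalesce with adjacent free neighbors -> [0-2 ALLOC][3-46 FREE]

Answer: [0-2 ALLOC][3-46 FREE]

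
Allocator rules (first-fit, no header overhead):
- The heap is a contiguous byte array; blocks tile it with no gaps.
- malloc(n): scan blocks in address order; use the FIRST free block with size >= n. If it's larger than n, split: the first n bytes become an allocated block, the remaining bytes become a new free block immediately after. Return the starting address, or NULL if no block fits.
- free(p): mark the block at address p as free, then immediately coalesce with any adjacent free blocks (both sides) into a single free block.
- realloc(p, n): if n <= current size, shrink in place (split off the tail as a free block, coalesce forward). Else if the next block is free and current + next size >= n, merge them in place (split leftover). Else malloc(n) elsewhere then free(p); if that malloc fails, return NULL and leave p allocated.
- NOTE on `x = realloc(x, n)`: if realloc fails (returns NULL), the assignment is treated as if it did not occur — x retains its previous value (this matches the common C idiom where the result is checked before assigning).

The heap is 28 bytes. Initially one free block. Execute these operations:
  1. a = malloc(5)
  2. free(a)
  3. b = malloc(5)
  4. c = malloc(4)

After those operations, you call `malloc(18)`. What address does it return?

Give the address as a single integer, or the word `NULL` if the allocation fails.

Answer: 9

Derivation:
Op 1: a = malloc(5) -> a = 0; heap: [0-4 ALLOC][5-27 FREE]
Op 2: free(a) -> (freed a); heap: [0-27 FREE]
Op 3: b = malloc(5) -> b = 0; heap: [0-4 ALLOC][5-27 FREE]
Op 4: c = malloc(4) -> c = 5; heap: [0-4 ALLOC][5-8 ALLOC][9-27 FREE]
malloc(18): first-fit scan over [0-4 ALLOC][5-8 ALLOC][9-27 FREE] -> 9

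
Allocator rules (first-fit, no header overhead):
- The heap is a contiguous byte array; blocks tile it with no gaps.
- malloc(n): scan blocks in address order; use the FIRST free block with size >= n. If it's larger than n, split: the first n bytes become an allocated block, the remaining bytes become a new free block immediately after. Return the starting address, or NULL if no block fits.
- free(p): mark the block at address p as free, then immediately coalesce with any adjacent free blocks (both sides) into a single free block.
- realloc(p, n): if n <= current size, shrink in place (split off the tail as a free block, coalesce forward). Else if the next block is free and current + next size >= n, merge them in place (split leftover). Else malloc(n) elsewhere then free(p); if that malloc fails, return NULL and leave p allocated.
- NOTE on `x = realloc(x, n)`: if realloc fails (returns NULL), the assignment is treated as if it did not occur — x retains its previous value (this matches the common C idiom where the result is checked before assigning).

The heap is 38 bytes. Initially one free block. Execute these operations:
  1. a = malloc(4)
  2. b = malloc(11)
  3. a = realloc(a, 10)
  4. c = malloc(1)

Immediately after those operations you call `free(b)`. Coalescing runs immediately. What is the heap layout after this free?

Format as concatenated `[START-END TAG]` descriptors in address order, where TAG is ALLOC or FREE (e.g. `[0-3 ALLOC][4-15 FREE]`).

Op 1: a = malloc(4) -> a = 0; heap: [0-3 ALLOC][4-37 FREE]
Op 2: b = malloc(11) -> b = 4; heap: [0-3 ALLOC][4-14 ALLOC][15-37 FREE]
Op 3: a = realloc(a, 10) -> a = 15; heap: [0-3 FREE][4-14 ALLOC][15-24 ALLOC][25-37 FREE]
Op 4: c = malloc(1) -> c = 0; heap: [0-0 ALLOC][1-3 FREE][4-14 ALLOC][15-24 ALLOC][25-37 FREE]
free(b): b = 4 -> block [4-14 ALLOC]; mark free, coalesce with adjacent free neighbors -> [0-0 ALLOC][1-14 FREE][15-24 ALLOC][25-37 FREE]

Answer: [0-0 ALLOC][1-14 FREE][15-24 ALLOC][25-37 FREE]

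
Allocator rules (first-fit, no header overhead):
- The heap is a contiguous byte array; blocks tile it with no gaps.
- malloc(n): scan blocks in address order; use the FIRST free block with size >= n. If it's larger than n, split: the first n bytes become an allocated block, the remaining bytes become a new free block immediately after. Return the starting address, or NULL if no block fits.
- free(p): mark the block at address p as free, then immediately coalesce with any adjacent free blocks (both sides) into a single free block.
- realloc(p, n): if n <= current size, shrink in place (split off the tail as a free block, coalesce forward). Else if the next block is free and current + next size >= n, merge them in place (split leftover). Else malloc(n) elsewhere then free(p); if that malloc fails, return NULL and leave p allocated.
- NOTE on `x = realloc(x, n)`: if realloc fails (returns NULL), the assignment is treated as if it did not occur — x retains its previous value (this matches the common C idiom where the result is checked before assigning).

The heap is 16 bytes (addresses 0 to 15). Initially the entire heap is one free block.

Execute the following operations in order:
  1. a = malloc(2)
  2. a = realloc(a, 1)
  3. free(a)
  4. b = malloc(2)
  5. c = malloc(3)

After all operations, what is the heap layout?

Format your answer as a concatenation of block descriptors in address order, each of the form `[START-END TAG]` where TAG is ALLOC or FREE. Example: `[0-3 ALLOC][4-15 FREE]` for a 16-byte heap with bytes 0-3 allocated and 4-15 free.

Op 1: a = malloc(2) -> a = 0; heap: [0-1 ALLOC][2-15 FREE]
Op 2: a = realloc(a, 1) -> a = 0; heap: [0-0 ALLOC][1-15 FREE]
Op 3: free(a) -> (freed a); heap: [0-15 FREE]
Op 4: b = malloc(2) -> b = 0; heap: [0-1 ALLOC][2-15 FREE]
Op 5: c = malloc(3) -> c = 2; heap: [0-1 ALLOC][2-4 ALLOC][5-15 FREE]

Answer: [0-1 ALLOC][2-4 ALLOC][5-15 FREE]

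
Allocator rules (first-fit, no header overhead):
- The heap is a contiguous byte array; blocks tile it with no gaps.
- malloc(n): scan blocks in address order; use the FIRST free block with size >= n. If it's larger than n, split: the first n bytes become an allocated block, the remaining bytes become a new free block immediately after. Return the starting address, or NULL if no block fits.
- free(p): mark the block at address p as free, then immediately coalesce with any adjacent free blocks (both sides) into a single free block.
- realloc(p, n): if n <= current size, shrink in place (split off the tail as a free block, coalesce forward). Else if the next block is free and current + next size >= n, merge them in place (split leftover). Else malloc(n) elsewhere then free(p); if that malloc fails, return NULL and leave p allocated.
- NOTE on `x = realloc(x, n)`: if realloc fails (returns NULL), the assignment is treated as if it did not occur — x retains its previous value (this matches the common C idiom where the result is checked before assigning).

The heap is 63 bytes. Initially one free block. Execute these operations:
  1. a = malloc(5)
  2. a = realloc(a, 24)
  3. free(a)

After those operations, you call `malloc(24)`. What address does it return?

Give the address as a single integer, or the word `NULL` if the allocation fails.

Op 1: a = malloc(5) -> a = 0; heap: [0-4 ALLOC][5-62 FREE]
Op 2: a = realloc(a, 24) -> a = 0; heap: [0-23 ALLOC][24-62 FREE]
Op 3: free(a) -> (freed a); heap: [0-62 FREE]
malloc(24): first-fit scan over [0-62 FREE] -> 0

Answer: 0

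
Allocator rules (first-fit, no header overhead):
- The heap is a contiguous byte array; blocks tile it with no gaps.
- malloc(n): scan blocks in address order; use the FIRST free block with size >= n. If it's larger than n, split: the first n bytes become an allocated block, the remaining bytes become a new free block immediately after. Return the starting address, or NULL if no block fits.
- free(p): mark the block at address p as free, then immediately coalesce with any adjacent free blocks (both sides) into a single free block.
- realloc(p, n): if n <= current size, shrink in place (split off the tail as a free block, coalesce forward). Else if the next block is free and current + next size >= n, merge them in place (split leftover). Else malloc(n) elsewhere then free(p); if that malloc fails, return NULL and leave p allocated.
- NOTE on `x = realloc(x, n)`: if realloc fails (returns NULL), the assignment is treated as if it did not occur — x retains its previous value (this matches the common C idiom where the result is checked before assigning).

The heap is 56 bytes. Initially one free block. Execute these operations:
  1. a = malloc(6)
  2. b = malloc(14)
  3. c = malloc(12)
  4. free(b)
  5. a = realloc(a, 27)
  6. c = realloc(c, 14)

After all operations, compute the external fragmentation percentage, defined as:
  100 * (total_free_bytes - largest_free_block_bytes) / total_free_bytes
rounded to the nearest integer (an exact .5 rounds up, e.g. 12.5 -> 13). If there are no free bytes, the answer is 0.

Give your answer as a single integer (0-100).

Answer: 39

Derivation:
Op 1: a = malloc(6) -> a = 0; heap: [0-5 ALLOC][6-55 FREE]
Op 2: b = malloc(14) -> b = 6; heap: [0-5 ALLOC][6-19 ALLOC][20-55 FREE]
Op 3: c = malloc(12) -> c = 20; heap: [0-5 ALLOC][6-19 ALLOC][20-31 ALLOC][32-55 FREE]
Op 4: free(b) -> (freed b); heap: [0-5 ALLOC][6-19 FREE][20-31 ALLOC][32-55 FREE]
Op 5: a = realloc(a, 27) -> NULL (a unchanged); heap: [0-5 ALLOC][6-19 FREE][20-31 ALLOC][32-55 FREE]
Op 6: c = realloc(c, 14) -> c = 20; heap: [0-5 ALLOC][6-19 FREE][20-33 ALLOC][34-55 FREE]
Free blocks: [14 22] total_free=36 largest=22 -> 100*(36-22)/36 = 1400/36 ≈ 38.889 -> rounds to 39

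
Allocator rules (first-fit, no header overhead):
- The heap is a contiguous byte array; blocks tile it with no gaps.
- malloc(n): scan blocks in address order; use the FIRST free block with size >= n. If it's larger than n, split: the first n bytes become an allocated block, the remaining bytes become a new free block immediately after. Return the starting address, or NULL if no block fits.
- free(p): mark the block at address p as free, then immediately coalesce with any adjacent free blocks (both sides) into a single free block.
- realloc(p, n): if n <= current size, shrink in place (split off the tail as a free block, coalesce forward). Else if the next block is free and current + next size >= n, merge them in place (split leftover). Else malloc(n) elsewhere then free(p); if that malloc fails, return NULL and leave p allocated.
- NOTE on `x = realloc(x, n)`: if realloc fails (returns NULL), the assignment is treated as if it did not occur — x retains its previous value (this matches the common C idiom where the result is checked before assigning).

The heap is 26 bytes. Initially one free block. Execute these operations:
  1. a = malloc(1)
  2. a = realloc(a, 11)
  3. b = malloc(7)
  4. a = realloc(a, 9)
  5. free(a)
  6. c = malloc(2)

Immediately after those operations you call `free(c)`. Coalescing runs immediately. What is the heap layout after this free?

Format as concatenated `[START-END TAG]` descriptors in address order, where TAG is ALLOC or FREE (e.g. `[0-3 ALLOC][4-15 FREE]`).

Answer: [0-10 FREE][11-17 ALLOC][18-25 FREE]

Derivation:
Op 1: a = malloc(1) -> a = 0; heap: [0-0 ALLOC][1-25 FREE]
Op 2: a = realloc(a, 11) -> a = 0; heap: [0-10 ALLOC][11-25 FREE]
Op 3: b = malloc(7) -> b = 11; heap: [0-10 ALLOC][11-17 ALLOC][18-25 FREE]
Op 4: a = realloc(a, 9) -> a = 0; heap: [0-8 ALLOC][9-10 FREE][11-17 ALLOC][18-25 FREE]
Op 5: free(a) -> (freed a); heap: [0-10 FREE][11-17 ALLOC][18-25 FREE]
Op 6: c = malloc(2) -> c = 0; heap: [0-1 ALLOC][2-10 FREE][11-17 ALLOC][18-25 FREE]
free(c): c = 0 -> block [0-1 ALLOC]; mark free, coalesce with adjacent free neighbors -> [0-10 FREE][11-17 ALLOC][18-25 FREE]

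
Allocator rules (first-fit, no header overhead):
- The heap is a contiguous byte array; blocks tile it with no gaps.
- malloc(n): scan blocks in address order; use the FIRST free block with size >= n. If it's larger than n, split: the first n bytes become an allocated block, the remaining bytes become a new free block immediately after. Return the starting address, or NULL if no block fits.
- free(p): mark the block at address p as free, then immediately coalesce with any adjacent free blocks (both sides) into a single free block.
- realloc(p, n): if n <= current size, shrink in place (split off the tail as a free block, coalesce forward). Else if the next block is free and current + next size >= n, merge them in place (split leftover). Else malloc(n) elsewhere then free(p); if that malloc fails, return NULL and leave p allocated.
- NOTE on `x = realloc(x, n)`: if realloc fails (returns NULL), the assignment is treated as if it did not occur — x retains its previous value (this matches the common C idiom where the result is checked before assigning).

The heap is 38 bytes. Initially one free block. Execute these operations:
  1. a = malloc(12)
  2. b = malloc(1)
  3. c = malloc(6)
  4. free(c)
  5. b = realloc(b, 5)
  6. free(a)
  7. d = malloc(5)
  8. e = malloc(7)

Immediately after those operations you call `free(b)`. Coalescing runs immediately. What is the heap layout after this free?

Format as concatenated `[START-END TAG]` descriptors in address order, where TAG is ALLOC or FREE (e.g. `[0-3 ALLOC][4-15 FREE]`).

Answer: [0-4 ALLOC][5-11 ALLOC][12-37 FREE]

Derivation:
Op 1: a = malloc(12) -> a = 0; heap: [0-11 ALLOC][12-37 FREE]
Op 2: b = malloc(1) -> b = 12; heap: [0-11 ALLOC][12-12 ALLOC][13-37 FREE]
Op 3: c = malloc(6) -> c = 13; heap: [0-11 ALLOC][12-12 ALLOC][13-18 ALLOC][19-37 FREE]
Op 4: free(c) -> (freed c); heap: [0-11 ALLOC][12-12 ALLOC][13-37 FREE]
Op 5: b = realloc(b, 5) -> b = 12; heap: [0-11 ALLOC][12-16 ALLOC][17-37 FREE]
Op 6: free(a) -> (freed a); heap: [0-11 FREE][12-16 ALLOC][17-37 FREE]
Op 7: d = malloc(5) -> d = 0; heap: [0-4 ALLOC][5-11 FREE][12-16 ALLOC][17-37 FREE]
Op 8: e = malloc(7) -> e = 5; heap: [0-4 ALLOC][5-11 ALLOC][12-16 ALLOC][17-37 FREE]
free(b): b = 12 -> block [12-16 ALLOC]; mark free, coalesce with adjacent free neighbors -> [0-4 ALLOC][5-11 ALLOC][12-37 FREE]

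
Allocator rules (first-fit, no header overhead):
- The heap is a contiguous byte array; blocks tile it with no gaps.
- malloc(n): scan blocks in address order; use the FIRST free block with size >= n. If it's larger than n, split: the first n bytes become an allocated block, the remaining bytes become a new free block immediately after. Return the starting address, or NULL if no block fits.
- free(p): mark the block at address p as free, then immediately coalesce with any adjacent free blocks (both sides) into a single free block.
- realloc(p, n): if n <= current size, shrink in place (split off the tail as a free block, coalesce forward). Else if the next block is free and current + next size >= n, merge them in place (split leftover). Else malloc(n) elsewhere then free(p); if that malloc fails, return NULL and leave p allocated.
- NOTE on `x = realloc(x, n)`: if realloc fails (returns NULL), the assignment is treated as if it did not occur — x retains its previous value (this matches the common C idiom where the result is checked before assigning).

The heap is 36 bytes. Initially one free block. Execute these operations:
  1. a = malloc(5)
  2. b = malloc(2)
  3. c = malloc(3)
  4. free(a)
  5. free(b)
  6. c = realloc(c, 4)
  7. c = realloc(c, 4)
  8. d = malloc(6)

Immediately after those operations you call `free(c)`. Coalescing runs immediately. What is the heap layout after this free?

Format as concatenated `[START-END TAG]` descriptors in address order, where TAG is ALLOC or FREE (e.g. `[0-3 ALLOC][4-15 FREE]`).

Op 1: a = malloc(5) -> a = 0; heap: [0-4 ALLOC][5-35 FREE]
Op 2: b = malloc(2) -> b = 5; heap: [0-4 ALLOC][5-6 ALLOC][7-35 FREE]
Op 3: c = malloc(3) -> c = 7; heap: [0-4 ALLOC][5-6 ALLOC][7-9 ALLOC][10-35 FREE]
Op 4: free(a) -> (freed a); heap: [0-4 FREE][5-6 ALLOC][7-9 ALLOC][10-35 FREE]
Op 5: free(b) -> (freed b); heap: [0-6 FREE][7-9 ALLOC][10-35 FREE]
Op 6: c = realloc(c, 4) -> c = 7; heap: [0-6 FREE][7-10 ALLOC][11-35 FREE]
Op 7: c = realloc(c, 4) -> c = 7; heap: [0-6 FREE][7-10 ALLOC][11-35 FREE]
Op 8: d = malloc(6) -> d = 0; heap: [0-5 ALLOC][6-6 FREE][7-10 ALLOC][11-35 FREE]
free(c): c = 7 -> block [7-10 ALLOC]; mark free, coalesce with adjacent free neighbors -> [0-5 ALLOC][6-35 FREE]

Answer: [0-5 ALLOC][6-35 FREE]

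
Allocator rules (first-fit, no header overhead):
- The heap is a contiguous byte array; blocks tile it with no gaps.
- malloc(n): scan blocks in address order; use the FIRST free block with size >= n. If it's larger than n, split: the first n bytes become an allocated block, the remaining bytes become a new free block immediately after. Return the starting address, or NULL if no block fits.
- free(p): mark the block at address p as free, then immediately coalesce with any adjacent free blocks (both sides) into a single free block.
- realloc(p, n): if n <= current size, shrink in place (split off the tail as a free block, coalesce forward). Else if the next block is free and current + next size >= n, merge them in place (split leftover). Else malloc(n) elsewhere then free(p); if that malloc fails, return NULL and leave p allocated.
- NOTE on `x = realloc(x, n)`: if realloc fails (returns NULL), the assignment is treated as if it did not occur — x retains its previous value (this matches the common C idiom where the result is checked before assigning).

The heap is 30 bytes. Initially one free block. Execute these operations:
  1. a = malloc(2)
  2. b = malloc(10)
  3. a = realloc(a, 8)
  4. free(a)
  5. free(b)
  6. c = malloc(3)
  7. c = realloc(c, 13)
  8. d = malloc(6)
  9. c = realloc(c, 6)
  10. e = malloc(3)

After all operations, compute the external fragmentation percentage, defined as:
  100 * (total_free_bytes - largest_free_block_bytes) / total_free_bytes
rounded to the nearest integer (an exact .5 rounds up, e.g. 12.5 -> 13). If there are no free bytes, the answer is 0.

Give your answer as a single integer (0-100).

Op 1: a = malloc(2) -> a = 0; heap: [0-1 ALLOC][2-29 FREE]
Op 2: b = malloc(10) -> b = 2; heap: [0-1 ALLOC][2-11 ALLOC][12-29 FREE]
Op 3: a = realloc(a, 8) -> a = 12; heap: [0-1 FREE][2-11 ALLOC][12-19 ALLOC][20-29 FREE]
Op 4: free(a) -> (freed a); heap: [0-1 FREE][2-11 ALLOC][12-29 FREE]
Op 5: free(b) -> (freed b); heap: [0-29 FREE]
Op 6: c = malloc(3) -> c = 0; heap: [0-2 ALLOC][3-29 FREE]
Op 7: c = realloc(c, 13) -> c = 0; heap: [0-12 ALLOC][13-29 FREE]
Op 8: d = malloc(6) -> d = 13; heap: [0-12 ALLOC][13-18 ALLOC][19-29 FREE]
Op 9: c = realloc(c, 6) -> c = 0; heap: [0-5 ALLOC][6-12 FREE][13-18 ALLOC][19-29 FREE]
Op 10: e = malloc(3) -> e = 6; heap: [0-5 ALLOC][6-8 ALLOC][9-12 FREE][13-18 ALLOC][19-29 FREE]
Free blocks: [4 11] total_free=15 largest=11 -> 100*(15-11)/15 = 400/15 ≈ 26.667 -> rounds to 27

Answer: 27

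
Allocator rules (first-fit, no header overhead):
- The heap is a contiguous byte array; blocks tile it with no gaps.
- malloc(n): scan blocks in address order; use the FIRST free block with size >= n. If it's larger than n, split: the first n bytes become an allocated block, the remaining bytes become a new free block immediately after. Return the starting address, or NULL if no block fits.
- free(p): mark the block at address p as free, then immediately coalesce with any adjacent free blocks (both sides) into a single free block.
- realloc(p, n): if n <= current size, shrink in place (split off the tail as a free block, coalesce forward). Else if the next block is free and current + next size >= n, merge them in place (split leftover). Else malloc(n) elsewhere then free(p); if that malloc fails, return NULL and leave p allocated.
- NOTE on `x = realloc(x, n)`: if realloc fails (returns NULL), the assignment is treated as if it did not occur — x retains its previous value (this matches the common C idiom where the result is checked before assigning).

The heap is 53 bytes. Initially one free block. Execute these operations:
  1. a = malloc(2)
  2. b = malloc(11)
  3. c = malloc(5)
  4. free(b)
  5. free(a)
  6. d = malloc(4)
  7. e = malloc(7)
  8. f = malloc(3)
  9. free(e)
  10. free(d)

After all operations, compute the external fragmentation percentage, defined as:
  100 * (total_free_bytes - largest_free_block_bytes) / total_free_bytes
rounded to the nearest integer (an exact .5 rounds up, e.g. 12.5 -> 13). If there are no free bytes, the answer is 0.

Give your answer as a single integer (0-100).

Answer: 29

Derivation:
Op 1: a = malloc(2) -> a = 0; heap: [0-1 ALLOC][2-52 FREE]
Op 2: b = malloc(11) -> b = 2; heap: [0-1 ALLOC][2-12 ALLOC][13-52 FREE]
Op 3: c = malloc(5) -> c = 13; heap: [0-1 ALLOC][2-12 ALLOC][13-17 ALLOC][18-52 FREE]
Op 4: free(b) -> (freed b); heap: [0-1 ALLOC][2-12 FREE][13-17 ALLOC][18-52 FREE]
Op 5: free(a) -> (freed a); heap: [0-12 FREE][13-17 ALLOC][18-52 FREE]
Op 6: d = malloc(4) -> d = 0; heap: [0-3 ALLOC][4-12 FREE][13-17 ALLOC][18-52 FREE]
Op 7: e = malloc(7) -> e = 4; heap: [0-3 ALLOC][4-10 ALLOC][11-12 FREE][13-17 ALLOC][18-52 FREE]
Op 8: f = malloc(3) -> f = 18; heap: [0-3 ALLOC][4-10 ALLOC][11-12 FREE][13-17 ALLOC][18-20 ALLOC][21-52 FREE]
Op 9: free(e) -> (freed e); heap: [0-3 ALLOC][4-12 FREE][13-17 ALLOC][18-20 ALLOC][21-52 FREE]
Op 10: free(d) -> (freed d); heap: [0-12 FREE][13-17 ALLOC][18-20 ALLOC][21-52 FREE]
Free blocks: [13 32] total_free=45 largest=32 -> 100*(45-32)/45 = 1300/45 ≈ 28.889 -> rounds to 29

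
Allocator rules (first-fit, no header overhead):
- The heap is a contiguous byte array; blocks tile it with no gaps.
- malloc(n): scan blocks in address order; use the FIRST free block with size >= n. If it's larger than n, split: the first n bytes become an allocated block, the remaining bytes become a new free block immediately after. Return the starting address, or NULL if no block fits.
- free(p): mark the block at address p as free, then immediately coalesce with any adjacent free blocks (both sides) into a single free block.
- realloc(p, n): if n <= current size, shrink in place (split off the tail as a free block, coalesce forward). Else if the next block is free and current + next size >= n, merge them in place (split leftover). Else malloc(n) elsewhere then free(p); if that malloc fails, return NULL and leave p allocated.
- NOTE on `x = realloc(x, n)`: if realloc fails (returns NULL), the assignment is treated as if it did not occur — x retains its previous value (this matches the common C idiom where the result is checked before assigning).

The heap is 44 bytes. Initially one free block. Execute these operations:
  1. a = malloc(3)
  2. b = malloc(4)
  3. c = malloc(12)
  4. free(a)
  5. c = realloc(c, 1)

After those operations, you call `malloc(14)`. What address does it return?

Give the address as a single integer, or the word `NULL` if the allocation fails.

Op 1: a = malloc(3) -> a = 0; heap: [0-2 ALLOC][3-43 FREE]
Op 2: b = malloc(4) -> b = 3; heap: [0-2 ALLOC][3-6 ALLOC][7-43 FREE]
Op 3: c = malloc(12) -> c = 7; heap: [0-2 ALLOC][3-6 ALLOC][7-18 ALLOC][19-43 FREE]
Op 4: free(a) -> (freed a); heap: [0-2 FREE][3-6 ALLOC][7-18 ALLOC][19-43 FREE]
Op 5: c = realloc(c, 1) -> c = 7; heap: [0-2 FREE][3-6 ALLOC][7-7 ALLOC][8-43 FREE]
malloc(14): first-fit scan over [0-2 FREE][3-6 ALLOC][7-7 ALLOC][8-43 FREE] -> 8

Answer: 8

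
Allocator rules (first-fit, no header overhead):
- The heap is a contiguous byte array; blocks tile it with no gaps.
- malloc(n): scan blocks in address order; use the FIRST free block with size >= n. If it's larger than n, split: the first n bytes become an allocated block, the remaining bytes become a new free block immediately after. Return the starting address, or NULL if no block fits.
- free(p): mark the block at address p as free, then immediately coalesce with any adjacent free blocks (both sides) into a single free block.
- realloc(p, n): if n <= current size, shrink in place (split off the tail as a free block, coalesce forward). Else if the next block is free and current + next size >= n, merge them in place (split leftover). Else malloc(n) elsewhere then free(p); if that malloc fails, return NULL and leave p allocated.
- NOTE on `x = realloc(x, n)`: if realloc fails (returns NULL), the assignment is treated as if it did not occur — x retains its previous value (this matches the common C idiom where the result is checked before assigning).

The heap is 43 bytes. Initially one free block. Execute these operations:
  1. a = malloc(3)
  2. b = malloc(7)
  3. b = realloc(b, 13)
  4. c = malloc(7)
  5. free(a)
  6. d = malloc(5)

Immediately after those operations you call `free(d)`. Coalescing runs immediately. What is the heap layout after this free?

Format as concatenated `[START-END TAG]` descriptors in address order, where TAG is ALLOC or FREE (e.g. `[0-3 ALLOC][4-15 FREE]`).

Answer: [0-2 FREE][3-15 ALLOC][16-22 ALLOC][23-42 FREE]

Derivation:
Op 1: a = malloc(3) -> a = 0; heap: [0-2 ALLOC][3-42 FREE]
Op 2: b = malloc(7) -> b = 3; heap: [0-2 ALLOC][3-9 ALLOC][10-42 FREE]
Op 3: b = realloc(b, 13) -> b = 3; heap: [0-2 ALLOC][3-15 ALLOC][16-42 FREE]
Op 4: c = malloc(7) -> c = 16; heap: [0-2 ALLOC][3-15 ALLOC][16-22 ALLOC][23-42 FREE]
Op 5: free(a) -> (freed a); heap: [0-2 FREE][3-15 ALLOC][16-22 ALLOC][23-42 FREE]
Op 6: d = malloc(5) -> d = 23; heap: [0-2 FREE][3-15 ALLOC][16-22 ALLOC][23-27 ALLOC][28-42 FREE]
free(d): d = 23 -> block [23-27 ALLOC]; mark free, coalesce with adjacent free neighbors -> [0-2 FREE][3-15 ALLOC][16-22 ALLOC][23-42 FREE]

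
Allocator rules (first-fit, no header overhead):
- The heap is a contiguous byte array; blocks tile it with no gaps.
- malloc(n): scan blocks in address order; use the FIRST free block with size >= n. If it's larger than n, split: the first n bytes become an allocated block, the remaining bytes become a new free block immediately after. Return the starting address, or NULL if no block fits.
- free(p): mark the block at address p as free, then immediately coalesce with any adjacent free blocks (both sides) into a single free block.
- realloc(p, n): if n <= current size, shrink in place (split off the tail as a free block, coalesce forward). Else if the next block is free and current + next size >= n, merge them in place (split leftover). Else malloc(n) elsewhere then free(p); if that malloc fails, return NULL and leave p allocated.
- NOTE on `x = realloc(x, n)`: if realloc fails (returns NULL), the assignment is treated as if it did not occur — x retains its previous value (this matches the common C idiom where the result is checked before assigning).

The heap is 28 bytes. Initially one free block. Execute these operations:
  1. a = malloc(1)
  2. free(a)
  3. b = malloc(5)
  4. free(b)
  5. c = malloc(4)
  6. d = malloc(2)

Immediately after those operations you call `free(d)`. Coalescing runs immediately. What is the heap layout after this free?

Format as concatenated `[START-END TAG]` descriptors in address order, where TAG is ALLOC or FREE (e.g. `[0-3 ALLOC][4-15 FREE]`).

Op 1: a = malloc(1) -> a = 0; heap: [0-0 ALLOC][1-27 FREE]
Op 2: free(a) -> (freed a); heap: [0-27 FREE]
Op 3: b = malloc(5) -> b = 0; heap: [0-4 ALLOC][5-27 FREE]
Op 4: free(b) -> (freed b); heap: [0-27 FREE]
Op 5: c = malloc(4) -> c = 0; heap: [0-3 ALLOC][4-27 FREE]
Op 6: d = malloc(2) -> d = 4; heap: [0-3 ALLOC][4-5 ALLOC][6-27 FREE]
free(d): d = 4 -> block [4-5 ALLOC]; mark free, coalesce with adjacent free neighbors -> [0-3 ALLOC][4-27 FREE]

Answer: [0-3 ALLOC][4-27 FREE]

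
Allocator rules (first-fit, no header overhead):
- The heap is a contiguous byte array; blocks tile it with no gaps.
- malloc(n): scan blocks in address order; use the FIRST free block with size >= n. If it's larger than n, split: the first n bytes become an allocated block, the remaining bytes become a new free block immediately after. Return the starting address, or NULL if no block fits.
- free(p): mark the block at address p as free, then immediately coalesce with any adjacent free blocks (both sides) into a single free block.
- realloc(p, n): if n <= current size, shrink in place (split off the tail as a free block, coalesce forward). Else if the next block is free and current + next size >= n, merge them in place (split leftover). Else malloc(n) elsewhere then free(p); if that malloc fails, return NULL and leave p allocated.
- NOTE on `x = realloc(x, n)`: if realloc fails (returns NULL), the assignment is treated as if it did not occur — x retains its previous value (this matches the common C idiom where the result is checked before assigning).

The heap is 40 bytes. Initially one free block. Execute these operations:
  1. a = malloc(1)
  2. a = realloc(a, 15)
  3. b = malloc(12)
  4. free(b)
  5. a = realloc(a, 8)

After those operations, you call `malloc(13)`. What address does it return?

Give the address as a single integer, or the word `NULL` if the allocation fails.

Answer: 8

Derivation:
Op 1: a = malloc(1) -> a = 0; heap: [0-0 ALLOC][1-39 FREE]
Op 2: a = realloc(a, 15) -> a = 0; heap: [0-14 ALLOC][15-39 FREE]
Op 3: b = malloc(12) -> b = 15; heap: [0-14 ALLOC][15-26 ALLOC][27-39 FREE]
Op 4: free(b) -> (freed b); heap: [0-14 ALLOC][15-39 FREE]
Op 5: a = realloc(a, 8) -> a = 0; heap: [0-7 ALLOC][8-39 FREE]
malloc(13): first-fit scan over [0-7 ALLOC][8-39 FREE] -> 8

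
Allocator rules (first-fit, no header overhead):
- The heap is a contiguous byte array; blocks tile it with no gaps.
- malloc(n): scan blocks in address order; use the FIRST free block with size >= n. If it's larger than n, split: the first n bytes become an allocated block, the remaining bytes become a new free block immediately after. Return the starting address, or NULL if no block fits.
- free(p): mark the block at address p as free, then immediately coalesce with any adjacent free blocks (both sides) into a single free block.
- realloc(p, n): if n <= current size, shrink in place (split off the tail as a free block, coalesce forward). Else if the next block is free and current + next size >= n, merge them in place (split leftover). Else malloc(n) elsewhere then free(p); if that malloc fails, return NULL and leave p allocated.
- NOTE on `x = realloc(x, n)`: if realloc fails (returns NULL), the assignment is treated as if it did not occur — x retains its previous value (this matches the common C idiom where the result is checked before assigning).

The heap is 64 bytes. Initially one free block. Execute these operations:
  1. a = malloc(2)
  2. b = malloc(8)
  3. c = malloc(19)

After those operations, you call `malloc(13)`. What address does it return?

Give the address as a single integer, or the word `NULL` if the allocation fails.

Op 1: a = malloc(2) -> a = 0; heap: [0-1 ALLOC][2-63 FREE]
Op 2: b = malloc(8) -> b = 2; heap: [0-1 ALLOC][2-9 ALLOC][10-63 FREE]
Op 3: c = malloc(19) -> c = 10; heap: [0-1 ALLOC][2-9 ALLOC][10-28 ALLOC][29-63 FREE]
malloc(13): first-fit scan over [0-1 ALLOC][2-9 ALLOC][10-28 ALLOC][29-63 FREE] -> 29

Answer: 29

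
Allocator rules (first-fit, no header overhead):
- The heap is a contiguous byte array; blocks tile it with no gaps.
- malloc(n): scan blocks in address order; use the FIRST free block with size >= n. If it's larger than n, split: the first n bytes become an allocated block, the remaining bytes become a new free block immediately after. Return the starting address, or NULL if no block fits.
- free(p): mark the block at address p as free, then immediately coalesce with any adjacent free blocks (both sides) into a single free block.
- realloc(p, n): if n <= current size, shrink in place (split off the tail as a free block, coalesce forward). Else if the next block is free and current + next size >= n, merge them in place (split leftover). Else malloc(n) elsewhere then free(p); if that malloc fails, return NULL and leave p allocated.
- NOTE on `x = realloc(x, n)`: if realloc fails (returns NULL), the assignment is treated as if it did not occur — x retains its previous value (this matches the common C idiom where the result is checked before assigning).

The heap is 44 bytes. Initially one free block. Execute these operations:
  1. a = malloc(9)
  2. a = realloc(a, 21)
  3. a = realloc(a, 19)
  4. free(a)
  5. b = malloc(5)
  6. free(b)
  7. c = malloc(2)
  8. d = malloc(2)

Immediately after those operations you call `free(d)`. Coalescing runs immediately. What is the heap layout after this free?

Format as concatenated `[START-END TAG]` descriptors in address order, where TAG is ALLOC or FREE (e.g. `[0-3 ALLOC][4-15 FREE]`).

Op 1: a = malloc(9) -> a = 0; heap: [0-8 ALLOC][9-43 FREE]
Op 2: a = realloc(a, 21) -> a = 0; heap: [0-20 ALLOC][21-43 FREE]
Op 3: a = realloc(a, 19) -> a = 0; heap: [0-18 ALLOC][19-43 FREE]
Op 4: free(a) -> (freed a); heap: [0-43 FREE]
Op 5: b = malloc(5) -> b = 0; heap: [0-4 ALLOC][5-43 FREE]
Op 6: free(b) -> (freed b); heap: [0-43 FREE]
Op 7: c = malloc(2) -> c = 0; heap: [0-1 ALLOC][2-43 FREE]
Op 8: d = malloc(2) -> d = 2; heap: [0-1 ALLOC][2-3 ALLOC][4-43 FREE]
free(d): d = 2 -> block [2-3 ALLOC]; mark free, coalesce with adjacent free neighbors -> [0-1 ALLOC][2-43 FREE]

Answer: [0-1 ALLOC][2-43 FREE]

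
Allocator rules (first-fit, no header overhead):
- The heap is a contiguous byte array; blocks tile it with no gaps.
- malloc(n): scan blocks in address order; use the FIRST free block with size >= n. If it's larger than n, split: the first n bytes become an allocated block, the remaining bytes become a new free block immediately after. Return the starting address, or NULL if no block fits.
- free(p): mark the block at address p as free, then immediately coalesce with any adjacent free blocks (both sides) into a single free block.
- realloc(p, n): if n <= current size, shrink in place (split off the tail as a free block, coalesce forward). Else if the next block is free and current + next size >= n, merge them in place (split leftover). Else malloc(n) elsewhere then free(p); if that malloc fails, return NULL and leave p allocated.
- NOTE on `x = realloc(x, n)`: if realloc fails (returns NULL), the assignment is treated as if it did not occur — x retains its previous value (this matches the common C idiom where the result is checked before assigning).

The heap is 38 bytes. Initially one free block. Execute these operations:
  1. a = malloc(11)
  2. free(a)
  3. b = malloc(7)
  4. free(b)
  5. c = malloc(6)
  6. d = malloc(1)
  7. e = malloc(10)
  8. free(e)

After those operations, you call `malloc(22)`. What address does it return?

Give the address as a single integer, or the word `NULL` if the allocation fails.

Op 1: a = malloc(11) -> a = 0; heap: [0-10 ALLOC][11-37 FREE]
Op 2: free(a) -> (freed a); heap: [0-37 FREE]
Op 3: b = malloc(7) -> b = 0; heap: [0-6 ALLOC][7-37 FREE]
Op 4: free(b) -> (freed b); heap: [0-37 FREE]
Op 5: c = malloc(6) -> c = 0; heap: [0-5 ALLOC][6-37 FREE]
Op 6: d = malloc(1) -> d = 6; heap: [0-5 ALLOC][6-6 ALLOC][7-37 FREE]
Op 7: e = malloc(10) -> e = 7; heap: [0-5 ALLOC][6-6 ALLOC][7-16 ALLOC][17-37 FREE]
Op 8: free(e) -> (freed e); heap: [0-5 ALLOC][6-6 ALLOC][7-37 FREE]
malloc(22): first-fit scan over [0-5 ALLOC][6-6 ALLOC][7-37 FREE] -> 7

Answer: 7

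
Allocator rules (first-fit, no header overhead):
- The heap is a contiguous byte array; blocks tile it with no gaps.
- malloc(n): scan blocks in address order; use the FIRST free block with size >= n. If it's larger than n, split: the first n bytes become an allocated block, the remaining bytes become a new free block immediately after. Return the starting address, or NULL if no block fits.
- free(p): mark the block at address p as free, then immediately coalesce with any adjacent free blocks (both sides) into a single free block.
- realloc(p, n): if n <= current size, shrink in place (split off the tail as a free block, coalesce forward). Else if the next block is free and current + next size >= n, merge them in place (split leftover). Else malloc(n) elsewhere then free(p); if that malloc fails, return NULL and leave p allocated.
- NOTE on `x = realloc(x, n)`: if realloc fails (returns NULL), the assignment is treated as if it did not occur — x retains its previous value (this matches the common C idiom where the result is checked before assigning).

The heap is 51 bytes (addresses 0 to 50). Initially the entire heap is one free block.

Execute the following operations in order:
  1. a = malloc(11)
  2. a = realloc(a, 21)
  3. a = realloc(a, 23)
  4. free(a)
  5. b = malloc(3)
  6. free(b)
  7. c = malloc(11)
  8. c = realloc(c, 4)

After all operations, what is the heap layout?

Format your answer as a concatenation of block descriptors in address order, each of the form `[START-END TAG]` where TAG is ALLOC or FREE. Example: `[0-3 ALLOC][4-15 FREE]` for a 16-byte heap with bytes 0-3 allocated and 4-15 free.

Op 1: a = malloc(11) -> a = 0; heap: [0-10 ALLOC][11-50 FREE]
Op 2: a = realloc(a, 21) -> a = 0; heap: [0-20 ALLOC][21-50 FREE]
Op 3: a = realloc(a, 23) -> a = 0; heap: [0-22 ALLOC][23-50 FREE]
Op 4: free(a) -> (freed a); heap: [0-50 FREE]
Op 5: b = malloc(3) -> b = 0; heap: [0-2 ALLOC][3-50 FREE]
Op 6: free(b) -> (freed b); heap: [0-50 FREE]
Op 7: c = malloc(11) -> c = 0; heap: [0-10 ALLOC][11-50 FREE]
Op 8: c = realloc(c, 4) -> c = 0; heap: [0-3 ALLOC][4-50 FREE]

Answer: [0-3 ALLOC][4-50 FREE]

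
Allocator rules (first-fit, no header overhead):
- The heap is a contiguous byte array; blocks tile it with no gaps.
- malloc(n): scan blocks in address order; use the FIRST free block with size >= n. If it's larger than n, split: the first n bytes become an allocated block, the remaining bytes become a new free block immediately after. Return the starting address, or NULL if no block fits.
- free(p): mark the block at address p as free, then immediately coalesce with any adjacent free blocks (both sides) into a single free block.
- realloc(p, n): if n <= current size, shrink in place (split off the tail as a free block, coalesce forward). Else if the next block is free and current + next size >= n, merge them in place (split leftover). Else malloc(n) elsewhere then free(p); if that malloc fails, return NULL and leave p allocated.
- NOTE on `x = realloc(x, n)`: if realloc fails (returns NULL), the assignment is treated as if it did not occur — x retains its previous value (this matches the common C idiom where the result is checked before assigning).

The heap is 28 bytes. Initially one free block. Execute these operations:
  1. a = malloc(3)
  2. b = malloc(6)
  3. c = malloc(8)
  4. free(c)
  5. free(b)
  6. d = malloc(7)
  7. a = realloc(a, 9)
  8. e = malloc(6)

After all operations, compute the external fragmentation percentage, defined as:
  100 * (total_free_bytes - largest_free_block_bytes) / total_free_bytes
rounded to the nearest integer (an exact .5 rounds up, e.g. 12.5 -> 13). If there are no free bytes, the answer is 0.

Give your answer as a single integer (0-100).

Answer: 50

Derivation:
Op 1: a = malloc(3) -> a = 0; heap: [0-2 ALLOC][3-27 FREE]
Op 2: b = malloc(6) -> b = 3; heap: [0-2 ALLOC][3-8 ALLOC][9-27 FREE]
Op 3: c = malloc(8) -> c = 9; heap: [0-2 ALLOC][3-8 ALLOC][9-16 ALLOC][17-27 FREE]
Op 4: free(c) -> (freed c); heap: [0-2 ALLOC][3-8 ALLOC][9-27 FREE]
Op 5: free(b) -> (freed b); heap: [0-2 ALLOC][3-27 FREE]
Op 6: d = malloc(7) -> d = 3; heap: [0-2 ALLOC][3-9 ALLOC][10-27 FREE]
Op 7: a = realloc(a, 9) -> a = 10; heap: [0-2 FREE][3-9 ALLOC][10-18 ALLOC][19-27 FREE]
Op 8: e = malloc(6) -> e = 19; heap: [0-2 FREE][3-9 ALLOC][10-18 ALLOC][19-24 ALLOC][25-27 FREE]
Free blocks: [3 3] total_free=6 largest=3 -> 100*(6-3)/6 = 300/6 = 50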